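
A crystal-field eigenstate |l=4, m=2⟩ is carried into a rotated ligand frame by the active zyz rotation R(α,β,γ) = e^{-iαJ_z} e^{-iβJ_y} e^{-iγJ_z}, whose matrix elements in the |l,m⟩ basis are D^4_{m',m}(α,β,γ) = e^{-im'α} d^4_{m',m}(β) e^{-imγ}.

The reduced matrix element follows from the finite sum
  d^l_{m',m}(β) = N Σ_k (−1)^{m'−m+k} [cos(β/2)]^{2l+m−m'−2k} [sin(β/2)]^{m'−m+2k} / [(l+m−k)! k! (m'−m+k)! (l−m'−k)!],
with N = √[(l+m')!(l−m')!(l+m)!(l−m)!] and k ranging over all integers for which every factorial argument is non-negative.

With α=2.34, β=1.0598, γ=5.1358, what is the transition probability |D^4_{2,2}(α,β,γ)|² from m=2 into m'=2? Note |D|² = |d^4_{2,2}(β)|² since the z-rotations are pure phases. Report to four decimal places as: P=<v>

P=0.1724

First d^4_{2,2}(β=1.0598), then the phase factors e^{-i(2)α} and e^{-i(2)γ}:
Half-angle: c=0.862858, s=0.505447. N=√(720·2·720·2)=1440.000000
The bounds max(0,m−m')=0 and min(l+m,l−m')=2 give 3 terms
  k=0: (−1)^0·1440.0000/(1440)·0.8629^8·0.5054^0 = +0.307265
  k=1: (−1)^1·1440.0000/(120)·0.8629^6·0.5054^2 = -1.265224
  k=2: (−1)^2·1440.0000/(96)·0.8629^4·0.5054^4 = +0.542688
d^4_{2,2}(1.0598) = +0.307265 -1.265224 +0.542688 = -0.415271
|D^4_{2,2}|² = |d^4_{2,2}(β)|² = (-0.415271)² = 0.172450 (the z-rotation phases have unit modulus)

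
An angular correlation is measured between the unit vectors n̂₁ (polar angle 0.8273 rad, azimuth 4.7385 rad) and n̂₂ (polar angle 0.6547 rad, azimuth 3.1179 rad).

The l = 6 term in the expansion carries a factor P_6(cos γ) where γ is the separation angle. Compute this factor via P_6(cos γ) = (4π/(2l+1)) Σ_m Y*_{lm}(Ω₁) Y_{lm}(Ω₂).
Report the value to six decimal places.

Summing Y*_{l m}(θ₁,φ₁)·Y_{l m}(θ₂,φ₂) over m ∈ [−6, 6]; prefactor 4π/(2·6+1) = 0.966644:
  m=-6: (-0.075913, -0.011991) × (0.024377, 0.003489) = (-0.001809, -0.000557)  (running Σ = (-0.001809, -0.000557))
  m=-5: (0.031870, -0.242721) × (-0.110348, -0.013134) = (-0.006705, 0.026365)  (running Σ = (-0.008513, 0.025808))
  m=-4: (0.420855, 0.044116) × (0.289145, 0.027485) = (0.120475, 0.024323)  (running Σ = (0.111962, 0.050131))
  m=-3: (-0.028068, 0.357587) × (-0.456314, -0.032489) = (0.024425, -0.162260)  (running Σ = (0.136387, -0.112129))
  m=-2: (0.056394, 0.002948) × (0.330423, 0.015669) = (0.018588, 0.001858)  (running Σ = (0.154975, -0.110271))
  m=-1: (-0.009741, 0.372994) × (0.161410, 0.003825) = (-0.002999, 0.060168)  (running Σ = (0.151976, -0.050103))
  m=0: (-0.050771, -0.000000) × (-0.387730, 0.000000) = (0.019685, 0.000000)  (running Σ = (0.171661, -0.050103))
  m=1: (0.009741, 0.372994) × (-0.161410, 0.003825) = (-0.002999, -0.060168)  (running Σ = (0.168662, -0.110271))
  m=2: (0.056394, -0.002948) × (0.330423, -0.015669) = (0.018588, -0.001858)  (running Σ = (0.187250, -0.112129))
  m=3: (0.028068, 0.357587) × (0.456314, -0.032489) = (0.024425, 0.162260)  (running Σ = (0.211676, 0.050131))
  m=4: (0.420855, -0.044116) × (0.289145, -0.027485) = (0.120475, -0.024323)  (running Σ = (0.332151, 0.025808))
  m=5: (-0.031870, -0.242721) × (0.110348, -0.013134) = (-0.006705, -0.026365)  (running Σ = (0.325446, -0.000557))
  m=6: (-0.075913, 0.011991) × (0.024377, -0.003489) = (-0.001809, 0.000557)  (running Σ = (0.323638, 0.000000))
Accumulated sum (0.323638, 0.000000); after 4π/(2l+1) scaling, (0.312842, 0.000000) ⇒ P_6 = 0.312842

0.312842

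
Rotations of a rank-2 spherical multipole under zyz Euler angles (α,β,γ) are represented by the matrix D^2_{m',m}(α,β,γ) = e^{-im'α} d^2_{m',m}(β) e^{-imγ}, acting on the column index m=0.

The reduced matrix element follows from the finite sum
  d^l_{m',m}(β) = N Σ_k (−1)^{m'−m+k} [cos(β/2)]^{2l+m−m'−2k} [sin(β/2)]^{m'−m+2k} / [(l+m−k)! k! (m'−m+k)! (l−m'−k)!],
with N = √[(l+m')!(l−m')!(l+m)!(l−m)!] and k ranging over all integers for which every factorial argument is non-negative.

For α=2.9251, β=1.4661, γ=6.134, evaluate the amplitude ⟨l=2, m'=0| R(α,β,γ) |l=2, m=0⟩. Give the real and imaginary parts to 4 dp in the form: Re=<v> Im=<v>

Split into d^2_{0,0}(β=1.4661) × two z-phases.
Half-angle: c=0.743137, s=0.669139. N=√(2·2·2·2)=4.000000
The bounds max(0,m−m')=0 and min(l+m,l−m')=2 give 3 terms
  k=0: (−1)^0·4.0000/(4)·0.7431^4·0.6691^0 = +0.304983
  k=1: (−1)^1·4.0000/(1)·0.7431^2·0.6691^2 = -0.989079
  k=2: (−1)^2·4.0000/(4)·0.7431^0·0.6691^4 = +0.200478
d^2_{0,0}(1.4661) = +0.304983 -0.989079 +0.200478 = -0.483618
D = (+1.000000+0.000000i)·(-0.483618)·(+1.000000+0.000000i) = -0.483618+0.000000i

Re=-0.4836 Im=0.0000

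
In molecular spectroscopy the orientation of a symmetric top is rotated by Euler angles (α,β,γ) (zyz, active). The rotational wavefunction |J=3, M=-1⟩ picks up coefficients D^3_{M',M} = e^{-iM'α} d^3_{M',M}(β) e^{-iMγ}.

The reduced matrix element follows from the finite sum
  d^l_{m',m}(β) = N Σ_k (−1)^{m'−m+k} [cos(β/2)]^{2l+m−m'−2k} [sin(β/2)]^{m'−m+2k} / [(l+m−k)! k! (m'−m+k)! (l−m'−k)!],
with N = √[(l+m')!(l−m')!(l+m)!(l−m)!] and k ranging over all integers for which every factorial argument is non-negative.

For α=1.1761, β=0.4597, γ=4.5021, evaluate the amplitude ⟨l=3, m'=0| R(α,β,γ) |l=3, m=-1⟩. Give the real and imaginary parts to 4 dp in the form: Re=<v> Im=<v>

Re=0.1209 Im=0.5666

Split into d^3_{0,-1}(β=0.4597) × two z-phases.
With c≡cos(β/2)=0.973701 and s≡sin(β/2)=0.227831, N=[6·6·2·24]^{1/2}=41.569219
k∈{0,1,2} keeps every argument non-negative
  k=0: (−1)^1·41.5692/(12)·0.9737^5·0.2278^1 = -0.690767
  k=1: (−1)^2·41.5692/(4)·0.9737^3·0.2278^3 = +0.113456
  k=2: (−1)^3·41.5692/(12)·0.9737^1·0.2278^5 = -0.002071
d^3_{0,-1}(0.4597) = -0.690767 +0.113456 -0.002071 = -0.579381
Attach z-rotation phases: D = e^{-i(0)(1.1761)}·(-0.579381)·e^{-i(-1)(4.5021)} = +0.120941+0.566618i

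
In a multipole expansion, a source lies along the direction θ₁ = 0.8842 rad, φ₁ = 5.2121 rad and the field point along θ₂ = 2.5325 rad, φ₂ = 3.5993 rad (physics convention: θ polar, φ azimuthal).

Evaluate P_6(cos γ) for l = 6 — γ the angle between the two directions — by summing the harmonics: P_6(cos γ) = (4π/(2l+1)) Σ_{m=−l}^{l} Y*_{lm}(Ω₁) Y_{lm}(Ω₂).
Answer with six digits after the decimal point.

Expand P_6 via completeness: Σ_{m} conj(Y_{6,m}) at Ω₁ times Y_{6,m} at Ω₂ —
  m=-6: Y*=+0.102329-0.014768i  Y=-0.015635-0.006525i  product -0.001696-0.000437i
  m=-5: Y*=+0.176022+0.234922i  Y=-0.055333-0.063377i  product +0.005149-0.024155i
  m=-4: Y*=-0.181235+0.397218i  Y=-0.062896-0.236402i  product +0.105302+0.017861i
  m=-3: Y*=-0.270607+0.019426i  Y=+0.086442-0.431587i  product -0.015008+0.118470i
  m=-2: Y*=+0.095287+0.148212i  Y=+0.248464-0.323213i  product +0.071579+0.006027i
  m=-1: Y*=-0.167097+0.306078i  Y=-0.043012+0.021188i  product +0.000702-0.016706i
  m=+0: Y*=+0.083747-0.000000i  Y=-0.419064+0.000000i  product -0.035095+0.000000i
  m=+1: Y*=+0.167097+0.306078i  Y=+0.043012+0.021188i  product +0.000702+0.016706i
  m=+2: Y*=+0.095287-0.148212i  Y=+0.248464+0.323213i  product +0.071579-0.006027i
  m=+3: Y*=+0.270607+0.019426i  Y=-0.086442-0.431587i  product -0.015008-0.118470i
  m=+4: Y*=-0.181235-0.397218i  Y=-0.062896+0.236402i  product +0.105302-0.017861i
  m=+5: Y*=-0.176022+0.234922i  Y=+0.055333-0.063377i  product +0.005149+0.024155i
  m=+6: Y*=+0.102329+0.014768i  Y=-0.015635+0.006525i  product -0.001696+0.000437i
Σ over m = +0.296960+0.000000i; ×(4π/13) → +0.287055+0.000000i. Real part: 0.287055

0.287055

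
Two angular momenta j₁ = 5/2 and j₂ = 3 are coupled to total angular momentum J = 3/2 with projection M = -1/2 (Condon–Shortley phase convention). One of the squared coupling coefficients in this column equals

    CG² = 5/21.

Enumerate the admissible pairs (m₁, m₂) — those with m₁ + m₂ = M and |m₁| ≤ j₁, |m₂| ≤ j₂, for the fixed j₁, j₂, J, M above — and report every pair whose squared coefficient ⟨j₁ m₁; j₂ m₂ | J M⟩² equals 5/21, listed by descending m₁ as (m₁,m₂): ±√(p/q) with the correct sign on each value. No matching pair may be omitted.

(-5/2,2): +√(5/21)

Admissible pairs with m₁+m₂ = M = -1/2: (-5/2,2), (-3/2,1), (-1/2,0), (1/2,-1), (3/2,-2), (5/2,-3)
  (m₁,m₂)=(5/2,-3): CG² = 5/14, CG = +√(5/14)
  (m₁,m₂)=(3/2,-2): CG² = 1/21, CG = −√(1/21)
  (m₁,m₂)=(1/2,-1): CG² = 1/105, CG = −√(1/105)
  (m₁,m₂)=(-1/2,0): CG² = 4/35, CG = +√(4/35)
  (m₁,m₂)=(-3/2,1): CG² = 7/30, CG = −√(7/30)
  (m₁,m₂)=(-5/2,2): CG² = 5/21, CG = +√(5/21)   ← matches the target
Pairs with CG² = 5/21: (-5/2,2): +√(5/21)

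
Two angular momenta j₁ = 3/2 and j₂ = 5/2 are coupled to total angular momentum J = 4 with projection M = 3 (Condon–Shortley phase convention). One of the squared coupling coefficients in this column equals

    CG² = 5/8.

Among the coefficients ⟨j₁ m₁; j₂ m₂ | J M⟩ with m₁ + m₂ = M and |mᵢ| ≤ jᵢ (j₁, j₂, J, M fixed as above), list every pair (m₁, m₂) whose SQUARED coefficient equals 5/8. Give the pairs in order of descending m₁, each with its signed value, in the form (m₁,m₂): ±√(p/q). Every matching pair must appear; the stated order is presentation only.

Admissible pairs with m₁+m₂ = M = 3: (1/2,5/2), (3/2,3/2)
  (m₁,m₂)=(3/2,3/2): CG² = 5/8, CG = +√(5/8)   ← matches the target
  (m₁,m₂)=(1/2,5/2): CG² = 3/8, CG = +√(3/8)
Pairs with CG² = 5/8: (3/2,3/2): +√(5/8)

(3/2,3/2): +√(5/8)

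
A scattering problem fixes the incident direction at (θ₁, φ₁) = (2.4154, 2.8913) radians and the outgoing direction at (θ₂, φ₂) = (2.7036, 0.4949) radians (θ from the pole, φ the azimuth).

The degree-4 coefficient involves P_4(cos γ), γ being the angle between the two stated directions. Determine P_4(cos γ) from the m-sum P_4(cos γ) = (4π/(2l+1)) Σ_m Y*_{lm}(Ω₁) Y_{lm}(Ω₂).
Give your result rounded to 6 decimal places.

-0.240133

Addition theorem: P_4(cos γ) = (4π/9) Σ_m Y*_{lm}(Ω₁) Y_{lm}(Ω₂), m = −4…4:
  m=-4: (0.04640 - 0.07245j) × (-0.00569 - 0.01314j) = -0.00122 - 0.00020j  (running Σ = -0.00122 - 0.00020j)
  m=-3: (0.20033 - 0.18696j) × (-0.00744 + 0.08616j) = 0.01462 + 0.01865j  (running Σ = 0.01340 + 0.01845j)
  m=-2: (0.37701 - 0.20625j) × (0.15658 - 0.23847j) = 0.00985 - 0.12220j  (running Σ = 0.02325 - 0.10375j)
  m=-1: (0.20788 - 0.05314j) × (-0.43827 + 0.23654j) = -0.07854 + 0.07246j  (running Σ = -0.05529 - 0.03128j)
  m=0: (-0.29964 + 0.00000j) × (0.20494 + 0.00000j) = -0.06141 + 0.00000j  (running Σ = -0.11670 - 0.03128j)
  m=1: (-0.20788 - 0.05314j) × (0.43827 + 0.23654j) = -0.07854 - 0.07246j  (running Σ = -0.19523 - 0.10375j)
  m=2: (0.37701 + 0.20625j) × (0.15658 + 0.23847j) = 0.00985 + 0.12220j  (running Σ = -0.18538 + 0.01845j)
  m=3: (-0.20033 - 0.18696j) × (0.00744 + 0.08616j) = 0.01462 - 0.01865j  (running Σ = -0.17077 - 0.00020j)
  m=4: (0.04640 + 0.07245j) × (-0.00569 + 0.01314j) = -0.00122 + 0.00020j  (running Σ = -0.17198 + 0.00000j)
Accumulated sum -0.17198 + 0.00000j; after 4π/(2l+1) scaling, -0.24013 + 0.00000j ⇒ P_4 = -0.240133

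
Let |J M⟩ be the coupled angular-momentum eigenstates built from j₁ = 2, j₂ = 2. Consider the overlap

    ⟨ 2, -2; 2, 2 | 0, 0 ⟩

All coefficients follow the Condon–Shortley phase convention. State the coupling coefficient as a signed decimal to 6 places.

+√(1/5) ≈ +0.447214

triangle: 4!·0!·0!/5! = 24/120
(j±m)!: 0!·4!·4!·0!·0!·0! = 576
prefactor² = (2J+1)·Δ·N² = 576/5
  k=4: +1/(4!·0!·0!·0!·0!·0!) = 1/24
Σ = 1/24  ⇒  CG² = 576/5·(1/24)² = 1/5
CG = +√(1/5) = +0.447214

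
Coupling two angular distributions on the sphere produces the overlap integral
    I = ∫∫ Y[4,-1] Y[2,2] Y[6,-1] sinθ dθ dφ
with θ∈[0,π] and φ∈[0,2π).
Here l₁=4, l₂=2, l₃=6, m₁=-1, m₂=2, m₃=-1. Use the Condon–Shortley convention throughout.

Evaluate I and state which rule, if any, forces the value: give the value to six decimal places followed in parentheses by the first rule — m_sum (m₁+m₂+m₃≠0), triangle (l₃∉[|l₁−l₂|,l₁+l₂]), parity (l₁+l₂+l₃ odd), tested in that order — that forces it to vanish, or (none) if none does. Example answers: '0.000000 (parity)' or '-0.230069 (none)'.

Rules hold: Σm=0, L=12 even, 2≤6≤6.
N = 9·5·13 = 585
Δ = 0!·8!·4!/13! = 1/6435
Racah Σ t=0..0: t=0:+1/2304 = 1/2304
⇒ 3j(4 2 6; 0 0 0)² = 5/143, sgn +1
Racah Σ t=0..0: t=0:+1/17280 = 1/17280
⇒ 3j(4 2 6; -1 2 -1)² = 7/1287, sgn -1
4πI² = N·(3j₀)²·(3jₘ)² = 175/1573
I = -1·√(0.111252/4π) = -0.09409136
No selection rule forces the value: the integral is nonzero (none).

-0.094091 (none)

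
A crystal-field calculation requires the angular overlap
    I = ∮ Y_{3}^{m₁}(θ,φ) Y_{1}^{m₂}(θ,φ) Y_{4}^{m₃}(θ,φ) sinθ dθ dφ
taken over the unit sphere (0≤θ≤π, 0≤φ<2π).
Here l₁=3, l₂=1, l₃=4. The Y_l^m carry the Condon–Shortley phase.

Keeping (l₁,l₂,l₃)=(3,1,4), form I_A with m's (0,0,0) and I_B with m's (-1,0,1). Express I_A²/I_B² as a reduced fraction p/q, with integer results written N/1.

Shared (l₁,l₂,l₃)=(3,1,4): N and (l;000)² cancel in I_A²/I_B².
A: Δ = 0!·6!·2!/9! = 1/252; Racah Σ t=0..0: t=0:+1/36 = 1/36; ⇒ 3j(3 1 4; 0 0 0)² = 4/63, sgn +1
B: Δ = 0!·6!·2!/9! = 1/252; Racah Σ t=0..0: t=0:+1/48 = 1/48; ⇒ 3j(3 1 4; -1 0 1)² = 5/84, sgn -1
I_A²/I_B² = (4/63)/(5/84) = 16/15

16/15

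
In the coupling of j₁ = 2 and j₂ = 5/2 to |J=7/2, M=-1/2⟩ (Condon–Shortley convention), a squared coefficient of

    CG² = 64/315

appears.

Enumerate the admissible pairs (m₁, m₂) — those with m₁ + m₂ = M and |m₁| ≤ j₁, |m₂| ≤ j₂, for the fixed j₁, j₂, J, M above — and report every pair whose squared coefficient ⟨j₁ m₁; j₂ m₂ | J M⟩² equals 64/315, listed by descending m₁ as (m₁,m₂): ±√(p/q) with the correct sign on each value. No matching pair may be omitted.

(-2,3/2): −√(64/315)

Admissible pairs with m₁+m₂ = M = -1/2: (-2,3/2), (-1,1/2), (0,-1/2), (1,-3/2), (2,-5/2)
  (m₁,m₂)=(2,-5/2): CG² = 4/63, CG = +√(4/63)
  (m₁,m₂)=(1,-3/2): CG² = 121/315, CG = +√(121/315)
  (m₁,m₂)=(0,-1/2): CG² = 4/105, CG = +√(4/105)
  (m₁,m₂)=(-1,1/2): CG² = 14/45, CG = −√(14/45)
  (m₁,m₂)=(-2,3/2): CG² = 64/315, CG = −√(64/315)   ← matches the target
Pairs with CG² = 64/315: (-2,3/2): −√(64/315)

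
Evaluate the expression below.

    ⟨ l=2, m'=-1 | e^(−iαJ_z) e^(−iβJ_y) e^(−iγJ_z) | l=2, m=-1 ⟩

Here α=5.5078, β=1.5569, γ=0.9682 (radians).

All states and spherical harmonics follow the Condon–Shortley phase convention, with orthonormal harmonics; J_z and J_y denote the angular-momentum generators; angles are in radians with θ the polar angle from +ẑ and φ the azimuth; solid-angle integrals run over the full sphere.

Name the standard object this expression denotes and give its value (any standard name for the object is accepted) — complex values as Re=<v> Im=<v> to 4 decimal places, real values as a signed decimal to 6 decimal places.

This is a Wigner D-matrix element — the rotation-matrix element ⟨l m'| R(α,β,γ) |l m⟩ in the angular-momentum basis.
Split into d^2_{-1,-1}(β=1.5569) × two z-phases.
With c≡cos(β/2)=0.712003 and s≡sin(β/2)=0.702177, N=[1·6·1·6]^{1/2}=6.000000
The bounds max(0,m−m')=0 and min(l+m,l−m')=1 give 2 terms
  k=0: (−1)^0·6.0000/(6)·0.7120^4·0.7022^0 = +0.256996
  k=1: (−1)^1·6.0000/(2)·0.7120^2·0.7022^2 = -0.749855
d^2_{-1,-1}(1.5569) = +0.256996 -0.749855 = -0.492859
Phases: e^{-i·(-1)·5.5078}=+0.714151-0.699991i, e^{-i·(-1)·0.9682}=+0.566783+0.823867i ⇒ D=-0.483726-0.094443i

Wigner D-matrix element, Re=-0.4837 Im=-0.0944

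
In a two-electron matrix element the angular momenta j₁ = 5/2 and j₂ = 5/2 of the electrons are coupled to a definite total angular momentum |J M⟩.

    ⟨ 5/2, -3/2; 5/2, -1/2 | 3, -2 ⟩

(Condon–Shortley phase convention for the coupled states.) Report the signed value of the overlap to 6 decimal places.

j₁+j₂−J=2  J+j₁−j₂=3  J−j₁+j₂=3  j₁+j₂+J+1=9
(j₁±m₁, j₂±m₂, J±M) = (1,4,2,3,1,5)
P² = 48
sum k=1..2:
  [1] −1/12 = -1/12
  [2] +1/24 = 1/24
S = -1/24
C² = P²·S² = 1/12 ; C = -0.288675

−√(1/12) ≈ -0.288675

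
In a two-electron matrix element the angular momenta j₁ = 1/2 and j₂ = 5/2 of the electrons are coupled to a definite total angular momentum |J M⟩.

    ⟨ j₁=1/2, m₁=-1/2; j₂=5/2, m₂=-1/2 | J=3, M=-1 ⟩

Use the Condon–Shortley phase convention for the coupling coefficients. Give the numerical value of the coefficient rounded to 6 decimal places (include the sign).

+0.816497  (= +√(2/3))

triangle: 0!·1!·5!/7! = 120/5040
(j±m)!: 0!·1!·2!·3!·2!·4! = 576
prefactor² = (2J+1)·Δ·N² = 96
  k=0: +1/(0!·0!·1!·2!·0!·3!) = 1/12
Σ = 1/12  ⇒  CG² = 96·(1/12)² = 2/3
CG = +√(2/3) = +0.816497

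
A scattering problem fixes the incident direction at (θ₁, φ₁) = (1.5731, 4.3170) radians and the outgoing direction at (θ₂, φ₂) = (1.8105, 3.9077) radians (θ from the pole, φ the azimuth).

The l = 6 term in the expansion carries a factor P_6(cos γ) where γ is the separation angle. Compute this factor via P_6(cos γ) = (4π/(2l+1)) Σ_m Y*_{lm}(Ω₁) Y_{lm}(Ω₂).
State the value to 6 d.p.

-0.283634

Expand P_6 via completeness: Σ_{m} conj(Y_{6,m}) at Ω₁ times Y_{6,m} at Ω₂ —
  m=-6: Y*=0.34705 + 0.33603j  Y=-0.04688 + 0.40320j  product -0.15176 + 0.12418j
  m=-5: Y*=0.00354 - 0.00152j  Y=-0.26528 + 0.21847j  product -0.00061 + 0.00118j
  m=-4: Y*=0.00384 + 0.35674j  Y=0.12036 + 0.00931j  product -0.00286 + 0.04297j
  m=-3: Y*=0.00417 + 0.00169j  Y=0.22437 + 0.25197j  product 0.00051 + 0.00143j
  m=-2: Y*=-0.22904 + 0.23151j  Y=0.00107 - 0.02772j  product 0.00617 + 0.00660j
  m=-1: Y*=0.00183 + 0.00438j  Y=0.23374 - 0.22489j  product 0.00141 + 0.00061j
  m=+0: Y*=-0.31781 + 0.00000j  Y=-0.00261 + 0.00000j  product 0.00083 + 0.00000j
  m=+1: Y*=-0.00183 + 0.00438j  Y=-0.23374 - 0.22489j  product 0.00141 - 0.00061j
  m=+2: Y*=-0.22904 - 0.23151j  Y=0.00107 + 0.02772j  product 0.00617 - 0.00660j
  m=+3: Y*=-0.00417 + 0.00169j  Y=-0.22437 + 0.25197j  product 0.00051 - 0.00143j
  m=+4: Y*=0.00384 - 0.35674j  Y=0.12036 - 0.00931j  product -0.00286 - 0.04297j
  m=+5: Y*=-0.00354 - 0.00152j  Y=0.26528 + 0.21847j  product -0.00061 - 0.00118j
  m=+6: Y*=0.34705 - 0.33603j  Y=-0.04688 - 0.40320j  product -0.15176 - 0.12418j
Σ over m = -0.29342 + 0.00000j; ×(4π/13) → -0.28363 + 0.00000j. Real part: -0.283634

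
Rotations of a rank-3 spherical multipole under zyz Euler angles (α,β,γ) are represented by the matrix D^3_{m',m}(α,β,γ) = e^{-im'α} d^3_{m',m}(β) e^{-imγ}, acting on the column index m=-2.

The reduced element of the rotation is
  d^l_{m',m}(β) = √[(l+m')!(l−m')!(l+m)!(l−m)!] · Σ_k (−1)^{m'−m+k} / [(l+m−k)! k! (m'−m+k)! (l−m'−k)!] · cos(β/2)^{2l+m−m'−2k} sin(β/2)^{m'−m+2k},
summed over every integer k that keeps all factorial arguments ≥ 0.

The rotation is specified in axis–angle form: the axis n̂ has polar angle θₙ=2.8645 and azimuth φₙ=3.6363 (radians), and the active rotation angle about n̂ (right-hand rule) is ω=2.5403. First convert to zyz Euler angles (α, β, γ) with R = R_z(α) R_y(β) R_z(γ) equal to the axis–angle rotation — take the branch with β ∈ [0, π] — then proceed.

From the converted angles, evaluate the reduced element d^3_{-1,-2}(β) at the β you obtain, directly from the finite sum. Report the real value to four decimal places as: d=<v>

Axis–angle → zyz. n̂ = (sinθₙcosφₙ, sinθₙsinφₙ, cosθₙ) = (-0.240763, -0.129879, -0.961855), ω = 2.5403.
R = I cosω + sinω [n̂]ₓ + (1−cosω) n̂n̂ᵀ gives
  R = [-0.718839, +0.601185, +0.349066; -0.487074, -0.793826, +0.364141; +0.496013, +0.091737, +0.863455]
β = atan2(√(R₁₃²+R₂₃²), R₃₃) = 0.528717; α = atan2(R₂₃, R₁₃) mod 2π = 0.806532; γ = atan2(R₃₂, −R₃₁) mod 2π = 2.958710
d^3_{-1,-2}(β=0.5287) via the finite sum:
Half-angle: c=0.965260, s=0.261290. N=√(2·24·1·120)=75.894664
k∈{0,1} keeps every argument non-negative
  k=0: (−1)^1·75.8947/(24)·0.9653^5·0.2613^1 = -0.692381
  k=1: (−1)^2·75.8947/(12)·0.9653^3·0.2613^3 = +0.101469
d^3_{-1,-2}(0.5287) = -0.692381 +0.101469 = -0.590912

d=-0.5909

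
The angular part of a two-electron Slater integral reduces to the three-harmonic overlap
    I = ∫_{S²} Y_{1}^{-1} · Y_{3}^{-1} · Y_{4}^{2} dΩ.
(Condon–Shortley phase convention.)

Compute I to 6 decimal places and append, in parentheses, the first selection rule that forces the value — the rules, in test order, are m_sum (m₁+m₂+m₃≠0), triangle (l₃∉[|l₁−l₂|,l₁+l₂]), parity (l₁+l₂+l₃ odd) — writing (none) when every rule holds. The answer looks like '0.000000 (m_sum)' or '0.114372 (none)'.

Checks pass: Σm=0; 8 even; l₃=4∈[2,4].
(2·1+1)(2·3+1)(2·4+1) = 189
Δ: 0! 2! 6! / 9! → 1/252
sum: t=0:+1/36 = 1/36
3j²(1 3 4; 0 0 0) = Δ·Π!·Σ² = 4/63  (sign +1)
sum: t=0:+1/96 = 1/96
3j²(1 3 4; -1 -1 2) = Δ·Π!·Σ² = 5/84  (sign +1)
combine: 4πI² = 189·4/63·5/84 = 5/7
take √, sign +1: I = 0.23841361
No selection rule forces the value: the integral is nonzero (none).

0.238414 (none)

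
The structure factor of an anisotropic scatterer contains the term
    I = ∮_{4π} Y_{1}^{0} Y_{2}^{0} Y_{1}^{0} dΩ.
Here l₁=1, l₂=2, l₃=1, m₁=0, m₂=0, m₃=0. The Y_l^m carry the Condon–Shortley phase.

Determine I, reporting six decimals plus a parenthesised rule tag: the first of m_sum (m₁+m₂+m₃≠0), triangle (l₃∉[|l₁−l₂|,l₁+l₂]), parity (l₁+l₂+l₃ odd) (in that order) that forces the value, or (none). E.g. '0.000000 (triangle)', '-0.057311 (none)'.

0.252313 (none)

Rules hold: Σm=0, L=4 even, 1≤1≤3.
N = 3·5·3 = 45
Δ = 2!·0!·2!/5! = 1/30
Racah Σ t=1..1: t=1:−1/1 = -1/1
⇒ 3j(1 2 1; 0 0 0)² = 2/15, sgn +1
(m-triple is (0,0,0) — same symbol as above.)
4πI² = N·(3j₀)²·(3jₘ)² = 4/5
I = +1·√(0.8/4π) = 0.25231325
No selection rule forces the value: the integral is nonzero (none).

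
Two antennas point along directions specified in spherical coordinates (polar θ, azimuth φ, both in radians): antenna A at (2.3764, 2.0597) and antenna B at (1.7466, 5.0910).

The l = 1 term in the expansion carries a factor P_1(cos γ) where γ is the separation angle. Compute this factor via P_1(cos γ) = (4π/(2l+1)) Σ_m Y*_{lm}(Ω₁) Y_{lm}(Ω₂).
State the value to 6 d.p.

-0.551709

Summing Y*_{l m}(θ₁,φ₁)·Y_{l m}(θ₂,φ₂) over m ∈ [−1, 1]; prefactor 4π/(2·1+1) = 4.188790:
  term(m=-1) = -0.08091 - 0.00896j   from Y*(Ω₁)=-0.11240 + 0.21128j, Y(Ω₂)=0.12574 + 0.31608j
  term(m=+0) = 0.03012 + 0.00000j   from Y*(Ω₁)=-0.35240 + 0.00000j, Y(Ω₂)=-0.08546 + 0.00000j
  term(m=+1) = -0.08091 + 0.00896j   from Y*(Ω₁)=0.11240 + 0.21128j, Y(Ω₂)=-0.12574 + 0.31608j
Σ over m = -0.13171 + 0.00000j; ×(4π/3) → -0.55171 + 0.00000j. Real part: -0.551709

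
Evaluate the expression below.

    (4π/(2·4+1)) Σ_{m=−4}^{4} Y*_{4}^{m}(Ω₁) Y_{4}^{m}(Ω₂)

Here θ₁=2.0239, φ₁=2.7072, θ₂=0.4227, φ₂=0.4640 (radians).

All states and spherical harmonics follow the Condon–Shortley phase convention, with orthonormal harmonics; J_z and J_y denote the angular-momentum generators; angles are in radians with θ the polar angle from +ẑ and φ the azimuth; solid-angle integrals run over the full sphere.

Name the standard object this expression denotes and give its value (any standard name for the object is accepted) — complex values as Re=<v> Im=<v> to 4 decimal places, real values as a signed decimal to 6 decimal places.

Legendre polynomial (addition theorem), -0.423813

This sum is the spherical-harmonic addition theorem: it equals the Legendre polynomial P_l(cos γ) of the angle γ between the two directions.
Term-by-term m-sum for l=4 (normalisation 4π/9 = 1.396263):
  m=-4: (-0.048004-0.285165i) × (-0.003526-0.012026i) = -0.003260+0.001583i  (running Σ = -0.003260+0.001583i)
  m=-3: (+0.105307-0.384058i) × (+0.014015-0.077547i) = -0.028307-0.013549i  (running Σ = -0.031567-0.011966i)
  m=-2: (+0.059621-0.070496i) × (+0.162720-0.217279i) = -0.005616-0.024425i  (running Σ = -0.037183-0.036391i)
  m=-1: (-0.280145+0.129973i) × (+0.446661-0.223527i) = -0.096077+0.120674i  (running Σ = -0.133260+0.084282i)
  m=0: (-0.154835-0.000000i) × (+0.239057+0.000000i) = -0.037014-0.000000i  (running Σ = -0.170274+0.084282i)
  m=1: (+0.280145+0.129973i) × (-0.446661-0.223527i) = -0.096077-0.120674i  (running Σ = -0.266351-0.036391i)
  m=2: (+0.059621+0.070496i) × (+0.162720+0.217279i) = -0.005616+0.024425i  (running Σ = -0.271967-0.011966i)
  m=3: (-0.105307-0.384058i) × (-0.014015-0.077547i) = -0.028307+0.013549i  (running Σ = -0.300274+0.001583i)
  m=4: (-0.048004+0.285165i) × (-0.003526+0.012026i) = -0.003260-0.001583i  (running Σ = -0.303534+0.000000i)
Total Σ_m = -0.303534+0.000000i. Multiply by 1.396263: -0.423813+0.000000i. P_4(cos γ) = -0.423813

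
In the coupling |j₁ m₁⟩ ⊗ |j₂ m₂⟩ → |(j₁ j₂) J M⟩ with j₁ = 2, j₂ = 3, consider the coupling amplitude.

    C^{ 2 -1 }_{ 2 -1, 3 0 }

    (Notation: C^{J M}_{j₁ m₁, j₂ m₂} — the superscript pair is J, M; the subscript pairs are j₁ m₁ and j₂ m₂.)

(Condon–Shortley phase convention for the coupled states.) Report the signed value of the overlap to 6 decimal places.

+0.534522

triangle: 3!·1!·3!/8! = 36/40320
(j±m)!: 1!·3!·3!·3!·1!·3! = 1296
prefactor² = (2J+1)·Δ·N² = 81/14
  k=2: +1/(2!·1!·1!·1!·0!·2!) = 1/4
  k=3: −1/(3!·0!·0!·0!·1!·3!) = -1/36
Σ = 2/9  ⇒  CG² = 81/14·(2/9)² = 2/7
CG = +√(2/7) = +0.534522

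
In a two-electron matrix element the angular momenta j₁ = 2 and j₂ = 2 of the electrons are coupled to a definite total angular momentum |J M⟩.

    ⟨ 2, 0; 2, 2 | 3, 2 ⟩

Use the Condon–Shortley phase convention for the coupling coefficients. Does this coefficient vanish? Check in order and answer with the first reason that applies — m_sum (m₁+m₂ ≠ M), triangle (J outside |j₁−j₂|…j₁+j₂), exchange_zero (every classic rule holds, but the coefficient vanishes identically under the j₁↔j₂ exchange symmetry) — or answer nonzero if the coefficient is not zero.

m-sum: m₁+m₂ = 0+2 = 2, M = 2  ✓
triangle: |j₁−j₂| = 0 ≤ J = 3 ≤ j₁+j₂ = 4  ✓
exchange: j₁≠j₂ or m₁≠m₂ — the exchange symmetry imposes no constraint here
value check: CG = −√(1/2) = -0.707107 ≠ 0

nonzero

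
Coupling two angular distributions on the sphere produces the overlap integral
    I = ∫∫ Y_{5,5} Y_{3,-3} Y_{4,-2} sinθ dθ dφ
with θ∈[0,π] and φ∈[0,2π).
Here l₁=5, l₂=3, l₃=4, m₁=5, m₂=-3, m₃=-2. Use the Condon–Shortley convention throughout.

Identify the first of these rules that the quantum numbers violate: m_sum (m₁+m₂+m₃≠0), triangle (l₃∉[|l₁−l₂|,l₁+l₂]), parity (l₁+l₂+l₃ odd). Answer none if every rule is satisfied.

none

azimuthal sum: 5 − 3 − 2 = 0  ✓
2 ≤ 4 ≤ 8 (triangle on l)  ✓
L = 5 + 3 + 4 = 12 (even)  ✓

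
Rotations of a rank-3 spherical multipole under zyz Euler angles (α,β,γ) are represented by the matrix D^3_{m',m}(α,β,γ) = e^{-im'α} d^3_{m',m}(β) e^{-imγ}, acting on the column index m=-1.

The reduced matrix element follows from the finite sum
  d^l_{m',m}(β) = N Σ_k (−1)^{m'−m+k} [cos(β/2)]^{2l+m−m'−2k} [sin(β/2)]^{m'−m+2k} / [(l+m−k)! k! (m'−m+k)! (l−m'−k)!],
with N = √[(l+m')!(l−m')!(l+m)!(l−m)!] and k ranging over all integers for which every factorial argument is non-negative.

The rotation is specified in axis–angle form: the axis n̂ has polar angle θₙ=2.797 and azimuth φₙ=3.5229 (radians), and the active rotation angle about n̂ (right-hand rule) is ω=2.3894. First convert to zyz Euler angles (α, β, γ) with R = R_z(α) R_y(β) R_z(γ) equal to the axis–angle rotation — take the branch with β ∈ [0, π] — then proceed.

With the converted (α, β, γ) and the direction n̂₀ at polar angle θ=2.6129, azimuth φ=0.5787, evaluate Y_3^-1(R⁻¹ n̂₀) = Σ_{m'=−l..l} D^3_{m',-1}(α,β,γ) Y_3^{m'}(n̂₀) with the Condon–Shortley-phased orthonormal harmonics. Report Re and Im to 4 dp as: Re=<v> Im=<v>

Re=0.0611 Im=0.0077

Axis–angle → zyz. n̂ = (sinθₙcosφₙ, sinθₙsinφₙ, cosθₙ) = (-0.313551, -0.125712, -0.941213), ω = 2.3894.
R = I cosω + sinω [n̂]ₓ + (1−cosω) n̂n̂ᵀ gives
  R = [-0.560090, +0.711275, +0.424720; -0.574877, -0.702849, +0.418950; +0.596503, -0.009512, +0.802554]
β = atan2(√(R₁₃²+R₂₃²), R₃₃) = 0.639232; α = atan2(R₂₃, R₁₃) mod 2π = 0.778559; γ = atan2(R₃₂, −R₃₁) mod 2π = 3.157537
Need the full column D^3_{m',-1} for m'=−3..3 at α=0.7786, β=0.6392, γ=3.1575.
cos(β/2)=0.949356, sin(β/2)=0.314202
d^3_{-3,-1}: single k=2 term ⇒ +0.310585;  D = +0.218610-0.220618i
d^3_{-2,-1}: k∈[1..2] ⇒ +0.766222 -0.167859 = +0.598363;  D = +0.001357-0.598362i
d^3_{-1,-1}: k∈[0..2] ⇒ +0.732108 -0.641541 +0.052704 = +0.143271;  D = -0.100381-0.102226i
d^3_{0,-1}: k∈[0..2] ⇒ -0.839355 +0.275820 -0.010071 = -0.573605;  D = +0.573532+0.009146i
d^3_{1,-1}: k∈[0..2] ⇒ +0.481156 -0.070272 +0.000962 = +0.411846;  D = -0.297778+0.284509i
d^3_{2,-1}: k∈[0..1] ⇒ -0.167859 +0.009193 = -0.158666;  D = +0.004699-0.158596i
d^3_{3,-1}: single k=0 term ⇒ +0.034020;  D = +0.023163+0.024917i
Y_3^{m'}(θ=2.6129,φ=0.5787) and Σ D·Y over m':
  (+0.2186-0.2206i)·(-0.0088-0.0528i)  (+0.0014-0.5984i)·(-0.0902+0.2056i)  (-0.1004-0.1022i)·(+0.3723-0.2432i)  (+0.5735+0.0091i)·(-0.2345+0.0000i)  (-0.2978+0.2845i)·(-0.3723-0.2432i)  (+0.0047-0.1586i)·(-0.0902-0.2056i)  (+0.0232+0.0249i)·(+0.0088-0.0528i)
Y_3^-1(R⁻¹ n̂) = +0.061116+0.007700i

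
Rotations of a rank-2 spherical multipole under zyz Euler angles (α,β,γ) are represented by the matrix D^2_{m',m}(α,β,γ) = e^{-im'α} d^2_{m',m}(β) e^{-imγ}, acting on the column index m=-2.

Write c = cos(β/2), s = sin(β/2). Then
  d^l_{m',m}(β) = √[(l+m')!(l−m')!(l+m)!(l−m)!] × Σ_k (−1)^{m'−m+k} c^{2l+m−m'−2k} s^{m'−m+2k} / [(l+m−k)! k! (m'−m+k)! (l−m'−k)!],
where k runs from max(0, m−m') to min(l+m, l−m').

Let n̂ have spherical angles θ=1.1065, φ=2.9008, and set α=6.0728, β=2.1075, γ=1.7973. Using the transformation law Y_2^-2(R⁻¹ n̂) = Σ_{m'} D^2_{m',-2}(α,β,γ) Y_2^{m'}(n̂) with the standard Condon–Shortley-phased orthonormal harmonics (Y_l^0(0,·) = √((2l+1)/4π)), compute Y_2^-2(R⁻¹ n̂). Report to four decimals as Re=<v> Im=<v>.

Need the full column D^2_{m',-2} for m'=−2..2 at α=6.0728, β=2.1075, γ=1.7973.
cos(β/2)=0.494315, sin(β/2)=0.869283
d^2_{-2,-2}: single k=0 term ⇒ +0.059705;  D = -0.059674-0.001924i
d^2_{-1,-2}: single k=0 term ⇒ -0.209992;  D = +0.203841+0.050450i
d^2_{0,-2}: single k=0 term ⇒ +0.452278;  D = -0.406659-0.197949i
d^2_{1,-2}: single k=0 term ⇒ -0.649407;  D = +0.511673+0.399901i
d^2_{2,-2}: single k=0 term ⇒ +0.571011;  D = -0.366552-0.437828i
Y_2^{m'}(θ=1.1065,φ=2.9008) and Σ D·Y over m':
  (-0.0597-0.0019i)·(+0.2737+0.1430i)  (+0.2038+0.0505i)·(-0.3004-0.0738i)  (-0.4067-0.1979i)·(-0.1257+0.0000i)  (+0.5117+0.3999i)·(+0.3004-0.0738i)  (-0.3666-0.4378i)·(+0.2737-0.1430i)
Y_2^-2(R⁻¹ n̂) = -0.002213+0.000607i

Re=-0.0022 Im=0.0006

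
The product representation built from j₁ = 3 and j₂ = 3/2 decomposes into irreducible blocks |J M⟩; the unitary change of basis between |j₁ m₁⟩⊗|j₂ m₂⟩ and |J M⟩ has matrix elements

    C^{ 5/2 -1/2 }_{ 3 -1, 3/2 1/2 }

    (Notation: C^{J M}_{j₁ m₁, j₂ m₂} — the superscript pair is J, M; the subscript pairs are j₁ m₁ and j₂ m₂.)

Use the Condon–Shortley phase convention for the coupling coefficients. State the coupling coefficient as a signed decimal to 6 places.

−√(1/70) ≈ -0.119523

√[6·2!4!1!/8! · 2!4!2!1!2!3!] = √(288/35)
  +(−1)^1/∏(1,1,3,1,1,0)! = -1/6  (running -1/6)
  +(−1)^2/∏(2,0,2,0,2,1)! = 1/8  (running -1/24)
⟨..|..⟩ = √(288/35)·(-1/24) = -0.119523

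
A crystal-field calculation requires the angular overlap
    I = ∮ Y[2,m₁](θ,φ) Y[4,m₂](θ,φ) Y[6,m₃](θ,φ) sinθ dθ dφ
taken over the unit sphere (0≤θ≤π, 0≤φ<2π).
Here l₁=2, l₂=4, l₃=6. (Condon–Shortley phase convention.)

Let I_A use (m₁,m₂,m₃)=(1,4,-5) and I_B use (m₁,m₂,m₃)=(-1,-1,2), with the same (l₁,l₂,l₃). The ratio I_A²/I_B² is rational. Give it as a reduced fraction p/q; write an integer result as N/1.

l's match ⇒ only the (l;m) 3-j factors differ between A and B.
A: triangle coeff Δ(2,4,6) = 1/6435; Σ_t [0,0]: t=0:+1/241920 = 1/241920; (3j)²=1/39 [(2 4 6; 1 4 -5)], sign=-1
B: triangle coeff Δ(2,4,6) = 1/6435; Σ_t [0,0]: t=0:+1/4320 = 1/4320; (3j)²=224/6435 [(2 4 6; -1 -1 2)], sign=+1
I_A²/I_B² = (1/39)/(224/6435) = 165/224

165/224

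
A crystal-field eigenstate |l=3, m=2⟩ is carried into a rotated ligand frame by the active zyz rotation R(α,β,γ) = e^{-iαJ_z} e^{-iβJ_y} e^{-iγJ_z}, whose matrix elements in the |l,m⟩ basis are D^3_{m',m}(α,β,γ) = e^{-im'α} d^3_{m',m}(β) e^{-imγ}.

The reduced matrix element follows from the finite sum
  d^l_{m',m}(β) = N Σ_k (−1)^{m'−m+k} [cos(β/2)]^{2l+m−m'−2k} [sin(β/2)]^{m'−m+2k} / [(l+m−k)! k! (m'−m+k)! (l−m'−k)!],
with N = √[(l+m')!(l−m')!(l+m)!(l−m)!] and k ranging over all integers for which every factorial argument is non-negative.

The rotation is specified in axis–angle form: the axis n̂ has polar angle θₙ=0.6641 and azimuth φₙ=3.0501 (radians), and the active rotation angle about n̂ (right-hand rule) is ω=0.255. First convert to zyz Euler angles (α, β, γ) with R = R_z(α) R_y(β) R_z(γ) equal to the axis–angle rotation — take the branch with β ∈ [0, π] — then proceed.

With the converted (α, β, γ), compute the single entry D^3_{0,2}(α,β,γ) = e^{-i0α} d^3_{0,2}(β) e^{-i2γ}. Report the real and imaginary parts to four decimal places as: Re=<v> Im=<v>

Re=-0.0306 Im=0.0124

Axis–angle → zyz. n̂ = (sinθₙcosφₙ, sinθₙsinφₙ, cosθₙ) = (-0.613773, +0.056313, +0.787472), ω = 0.2550.
R = I cosω + sinω [n̂]ₓ + (1−cosω) n̂n̂ᵀ gives
  R = [+0.979845, -0.199754, -0.001425; +0.197518, +0.967766, +0.156255; -0.029834, -0.153387, +0.987716]
β = atan2(√(R₁₃²+R₂₃²), R₃₃) = 0.156905; α = atan2(R₂₃, R₁₃) mod 2π = 1.579913; γ = atan2(R₃₂, −R₃₁) mod 2π = 4.904491
Split into d^3_{0,2}(β=0.1569) × two z-phases.
Half-angle: c=0.996924, s=0.078372. N=√(6·6·120·1)=65.726707
The bounds max(0,m−m')=2 and min(l+m,l−m')=3 give 2 terms
  k=2: (−1)^0·65.7267/(12)·0.9969^4·0.0784^2 = +0.033230
  k=3: (−1)^1·65.7267/(12)·0.9969^2·0.0784^4 = -0.000205
d^3_{0,2}(0.1569) = +0.033230 -0.000205 = +0.033025
D = (+1.000000+0.000000i)·(+0.033025)·(-0.927097+0.374821i) = -0.030617+0.012378i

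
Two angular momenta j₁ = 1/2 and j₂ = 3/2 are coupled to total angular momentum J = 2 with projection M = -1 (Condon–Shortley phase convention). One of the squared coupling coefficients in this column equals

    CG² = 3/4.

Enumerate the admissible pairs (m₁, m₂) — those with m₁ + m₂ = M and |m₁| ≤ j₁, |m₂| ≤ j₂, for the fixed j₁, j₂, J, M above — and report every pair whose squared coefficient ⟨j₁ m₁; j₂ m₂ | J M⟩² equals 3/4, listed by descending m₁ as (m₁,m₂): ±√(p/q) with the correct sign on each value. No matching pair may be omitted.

(-1/2,-1/2): +√(3/4)

Admissible pairs with m₁+m₂ = M = -1: (-1/2,-1/2), (1/2,-3/2)
  (m₁,m₂)=(1/2,-3/2): CG² = 1/4, CG = +√(1/4)
  (m₁,m₂)=(-1/2,-1/2): CG² = 3/4, CG = +√(3/4)   ← matches the target
Pairs with CG² = 3/4: (-1/2,-1/2): +√(3/4)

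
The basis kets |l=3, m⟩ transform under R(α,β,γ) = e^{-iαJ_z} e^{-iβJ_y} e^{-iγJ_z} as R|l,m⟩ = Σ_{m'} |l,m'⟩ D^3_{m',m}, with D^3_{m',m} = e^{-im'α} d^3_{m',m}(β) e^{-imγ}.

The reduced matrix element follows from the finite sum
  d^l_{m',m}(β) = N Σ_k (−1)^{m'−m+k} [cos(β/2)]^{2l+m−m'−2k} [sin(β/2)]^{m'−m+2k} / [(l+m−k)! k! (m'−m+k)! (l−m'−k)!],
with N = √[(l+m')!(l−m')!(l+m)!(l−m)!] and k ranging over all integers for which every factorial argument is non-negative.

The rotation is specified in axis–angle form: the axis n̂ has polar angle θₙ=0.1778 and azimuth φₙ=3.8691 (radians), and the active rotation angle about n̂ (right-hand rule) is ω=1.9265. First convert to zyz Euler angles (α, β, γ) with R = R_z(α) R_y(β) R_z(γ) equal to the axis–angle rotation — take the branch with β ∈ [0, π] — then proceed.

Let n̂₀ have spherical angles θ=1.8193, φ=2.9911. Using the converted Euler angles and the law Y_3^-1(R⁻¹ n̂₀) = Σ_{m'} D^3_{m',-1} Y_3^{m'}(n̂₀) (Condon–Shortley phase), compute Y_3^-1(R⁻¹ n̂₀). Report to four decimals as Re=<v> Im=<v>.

Re=-0.1492 Im=0.2844

Axis–angle → zyz. n̂ = (sinθₙcosφₙ, sinθₙsinφₙ, cosθₙ) = (-0.132089, -0.117617, +0.984235), ω = 1.9265.
R = I cosω + sinω [n̂]ₓ + (1−cosω) n̂n̂ᵀ gives
  R = [-0.324727, -0.901677, -0.285535; +0.943570, -0.329599, -0.032257; -0.065027, -0.279897, +0.957825]
β = atan2(√(R₁₃²+R₂₃²), R₃₃) = 0.291460; α = atan2(R₂₃, R₁₃) mod 2π = 3.254085; γ = atan2(R₃₂, −R₃₁) mod 2π = 4.940663
Need the full column D^3_{m',-1} for m'=−3..3 at α=3.2541, β=0.2915, γ=4.9407.
cos(β/2)=0.989400, sin(β/2)=0.145215
d^3_{-3,-1}: single k=2 term ⇒ +0.078263;  D = -0.041953+0.066068i
d^3_{-2,-1}: k∈[1..2] ⇒ +0.435383 -0.018758 = +0.416625;  D = +0.182440-0.374556i
d^3_{-1,-1}: k∈[0..2] ⇒ +0.938063 -0.161659 +0.002612 = +0.779015;  D = -0.260355+0.734221i
d^3_{0,-1}: k∈[0..2] ⇒ -0.476938 +0.030822 -0.000221 = -0.446337;  D = -0.101005+0.434758i
d^3_{1,-1}: k∈[0..2] ⇒ +0.121244 -0.003482 +0.000009 = +0.117771;  D = -0.013605+0.116983i
d^3_{2,-1}: k∈[0..1] ⇒ -0.018758 +0.000202 = -0.018556;  D = -0.000061+0.018556i
d^3_{3,-1}: single k=0 term ⇒ +0.001686;  D = +0.000184+0.001676i
Y_3^{m'}(θ=1.8193,φ=2.9911) and Σ D·Y over m':
  (-0.0420+0.0661i)·(-0.3419-0.1658i)  (+0.1824-0.3746i)·(-0.2255-0.0700i)  (-0.2604+0.7342i)·(+0.2160+0.0328i)  (-0.1010+0.4348i)·(+0.2476+0.0000i)  (-0.0136+0.1170i)·(-0.2160+0.0328i)  (-0.0001+0.0186i)·(-0.2255+0.0700i)  (+0.0002+0.0017i)·(+0.3419-0.1658i)
Y_3^-1(R⁻¹ n̂) = -0.149219+0.284437i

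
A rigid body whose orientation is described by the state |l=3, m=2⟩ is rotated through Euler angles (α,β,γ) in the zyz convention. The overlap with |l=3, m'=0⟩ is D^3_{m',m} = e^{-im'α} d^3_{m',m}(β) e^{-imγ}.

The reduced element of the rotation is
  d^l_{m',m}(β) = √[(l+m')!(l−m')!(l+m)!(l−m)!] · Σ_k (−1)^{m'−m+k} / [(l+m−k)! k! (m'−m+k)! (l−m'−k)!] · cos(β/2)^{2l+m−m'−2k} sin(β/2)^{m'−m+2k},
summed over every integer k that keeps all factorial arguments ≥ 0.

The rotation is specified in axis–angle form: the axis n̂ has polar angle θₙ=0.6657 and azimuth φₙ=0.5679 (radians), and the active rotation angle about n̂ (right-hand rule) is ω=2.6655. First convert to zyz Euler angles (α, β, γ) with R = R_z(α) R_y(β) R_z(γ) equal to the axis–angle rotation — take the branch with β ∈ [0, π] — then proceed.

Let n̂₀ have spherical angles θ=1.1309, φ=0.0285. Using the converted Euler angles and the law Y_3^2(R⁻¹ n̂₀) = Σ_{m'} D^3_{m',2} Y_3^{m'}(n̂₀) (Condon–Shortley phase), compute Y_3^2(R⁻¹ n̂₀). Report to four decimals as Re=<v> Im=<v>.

Axis–angle → zyz. n̂ = (sinθₙcosφₙ, sinθₙsinφₙ, cosθₙ) = (+0.520665, +0.332189, +0.786485), ω = 2.6655.
R = I cosω + sinω [n̂]ₓ + (1−cosω) n̂n̂ᵀ gives
  R = [-0.376756, -0.033769, +0.925697; +0.687138, -0.680365, +0.254843; +0.621206, +0.732095, +0.279535]
β = atan2(√(R₁₃²+R₂₃²), R₃₃) = 1.287486; α = atan2(R₂₃, R₁₃) mod 2π = 0.268644; γ = atan2(R₃₂, −R₃₁) mod 2π = 2.274437
Need the full column D^3_{m',2} for m'=−3..3 at α=0.2686, β=1.2875, γ=2.2744.
cos(β/2)=0.799855, sin(β/2)=0.600194
d^3_{-3,2}: single k=5 term ⇒ +0.152596;  D = -0.125827+0.086332i
d^3_{-2,2}: k∈[4..5] ⇒ +0.415105 -0.046746 = +0.368358;  D = -0.237529+0.281545i
d^3_{-1,2}: k∈[3..4] ⇒ +0.699741 -0.197001 = +0.502740;  D = -0.210564+0.456520i
d^3_{0,2}: k∈[2..3] ⇒ +0.807584 -0.454724 = +0.352860;  D = -0.057441+0.348153i
d^3_{1,2}: k∈[1..2] ⇒ +0.621365 -0.699741 = -0.078376;  D = -0.008224-0.077943i
d^3_{2,2}: k∈[0..1] ⇒ +0.261859 -0.737220 = -0.475362;  D = -0.173569-0.442541i
d^3_{3,2}: single k=0 term ⇒ -0.481308;  D = -0.288367-0.385359i
Y_3^{m'}(θ=1.1309,φ=0.0285) and Σ D·Y over m':
  (-0.1258+0.0863i)·(+0.3079-0.0264i)  (-0.2375+0.2815i)·(+0.3557-0.0203i)  (-0.2106+0.4565i)·(-0.0273+0.0008i)  (-0.0574+0.3482i)·(-0.3327+0.0000i)  (-0.0082-0.0779i)·(+0.0273+0.0008i)  (-0.1736-0.4425i)·(+0.3557+0.0203i)  (-0.2884-0.3854i)·(-0.3079-0.0264i)
Y_3^2(R⁻¹ n̂) = -0.065046-0.030354i

Re=-0.0650 Im=-0.0304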